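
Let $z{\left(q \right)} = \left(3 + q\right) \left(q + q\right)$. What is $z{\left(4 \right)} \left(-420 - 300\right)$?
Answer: $-40320$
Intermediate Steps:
$z{\left(q \right)} = 2 q \left(3 + q\right)$ ($z{\left(q \right)} = \left(3 + q\right) 2 q = 2 q \left(3 + q\right)$)
$z{\left(4 \right)} \left(-420 - 300\right) = 2 \cdot 4 \left(3 + 4\right) \left(-420 - 300\right) = 2 \cdot 4 \cdot 7 \left(-420 - 300\right) = 56 \left(-720\right) = -40320$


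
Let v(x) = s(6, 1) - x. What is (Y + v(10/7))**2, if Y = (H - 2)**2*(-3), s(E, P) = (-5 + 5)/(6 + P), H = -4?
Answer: 586756/49 ≈ 11975.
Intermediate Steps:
s(E, P) = 0 (s(E, P) = 0/(6 + P) = 0)
Y = -108 (Y = (-4 - 2)**2*(-3) = (-6)**2*(-3) = 36*(-3) = -108)
v(x) = -x (v(x) = 0 - x = -x)
(Y + v(10/7))**2 = (-108 - 10/7)**2 = (-766/7)**2 = 586756/49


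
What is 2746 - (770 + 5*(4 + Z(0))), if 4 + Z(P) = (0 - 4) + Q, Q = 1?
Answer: 1991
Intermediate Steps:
Z(P) = -7 (Z(P) = -4 + ((0 - 4) + 1) = -4 + (-4 + 1) = -4 - 3 = -7)
2746 - (770 + 5*(4 + Z(0))) = 2746 - (770 + 5*(4 - 7)) = 2746 - (770 + 5*(-3)) = 2746 - (770 - 15) = 2746 - 1*755 = 2746 - 755 = 1991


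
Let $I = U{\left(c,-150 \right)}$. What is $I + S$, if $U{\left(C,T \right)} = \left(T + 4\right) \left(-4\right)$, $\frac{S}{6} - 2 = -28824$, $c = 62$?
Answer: $-172348$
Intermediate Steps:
$S = -172932$ ($S = 12 + 6 \left(-28824\right) = 12 - 172944 = -172932$)
$U{\left(C,T \right)} = -16 - 4 T$ ($U{\left(C,T \right)} = \left(4 + T\right) \left(-4\right) = -16 - 4 T$)
$I = 584$ ($I = -16 - -600 = -16 + 600 = 584$)
$I + S = 584 - 172932 = -172348$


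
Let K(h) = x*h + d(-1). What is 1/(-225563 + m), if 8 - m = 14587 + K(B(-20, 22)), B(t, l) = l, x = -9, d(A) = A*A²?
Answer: -1/239943 ≈ -4.1677e-6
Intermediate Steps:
d(A) = A³
K(h) = -1 - 9*h (K(h) = -9*h + (-1)³ = -9*h - 1 = -1 - 9*h)
m = -14380 (m = 8 - (14587 + (-1 - 9*22)) = 8 - (14587 + (-1 - 198)) = 8 - (14587 - 199) = 8 - 1*14388 = 8 - 14388 = -14380)
1/(-225563 + m) = 1/(-225563 - 14380) = 1/(-239943) = -1/239943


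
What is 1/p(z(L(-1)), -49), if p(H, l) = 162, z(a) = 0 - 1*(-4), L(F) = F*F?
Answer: 1/162 ≈ 0.0061728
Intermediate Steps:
L(F) = F²
z(a) = 4 (z(a) = 0 + 4 = 4)
1/p(z(L(-1)), -49) = 1/162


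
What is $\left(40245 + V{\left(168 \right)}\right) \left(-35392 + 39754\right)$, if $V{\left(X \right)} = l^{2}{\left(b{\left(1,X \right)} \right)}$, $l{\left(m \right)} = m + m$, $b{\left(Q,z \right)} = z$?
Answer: $668001042$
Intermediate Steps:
$l{\left(m \right)} = 2 m$
$V{\left(X \right)} = 4 X^{2}$ ($V{\left(X \right)} = \left(2 X\right)^{2} = 4 X^{2}$)
$\left(40245 + V{\left(168 \right)}\right) \left(-35392 + 39754\right) = \left(40245 + 4 \cdot 168^{2}\right) \left(-35392 + 39754\right) = \left(40245 + 4 \cdot 28224\right) 4362 = \left(40245 + 112896\right) 4362 = 153141 \cdot 4362 = 668001042$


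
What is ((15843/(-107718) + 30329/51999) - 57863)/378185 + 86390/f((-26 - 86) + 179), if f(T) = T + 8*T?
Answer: 20311616508170606533/141926134694487390 ≈ 143.11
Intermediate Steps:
f(T) = 9*T
((15843/(-107718) + 30329/51999) - 57863)/378185 + 86390/f((-26 - 86) + 179) = ((15843/(-107718) + 30329/51999) - 57863)/378185 + 86390/((9*((-26 - 86) + 179))) = ((15843*(-1/107718) + 30329*(1/51999)) - 57863)*(1/378185) + 86390/((9*(-112 + 179))) = ((-5281/35906 + 30329/51999) - 57863)*(1/378185) + 86390/((9*67)) = (814386355/1867076094 - 57863)*(1/378185) + 86390/603 = -108033809640767/1867076094*1/378185 + 86390*(1/603) = -108033809640767/706100172609390 + 86390/603 = 20311616508170606533/141926134694487390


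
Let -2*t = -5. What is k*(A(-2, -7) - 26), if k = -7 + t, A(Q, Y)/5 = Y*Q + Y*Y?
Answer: -2601/2 ≈ -1300.5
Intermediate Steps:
t = 5/2 (t = -1/2*(-5) = 5/2 ≈ 2.5000)
A(Q, Y) = 5*Y**2 + 5*Q*Y (A(Q, Y) = 5*(Y*Q + Y*Y) = 5*(Q*Y + Y**2) = 5*(Y**2 + Q*Y) = 5*Y**2 + 5*Q*Y)
k = -9/2 (k = -7 + 5/2 = -9/2 ≈ -4.5000)
k*(A(-2, -7) - 26) = -9*(5*(-7)*(-2 - 7) - 26)/2 = -9*(5*(-7)*(-9) - 26)/2 = -9*(315 - 26)/2 = -9/2*289 = -2601/2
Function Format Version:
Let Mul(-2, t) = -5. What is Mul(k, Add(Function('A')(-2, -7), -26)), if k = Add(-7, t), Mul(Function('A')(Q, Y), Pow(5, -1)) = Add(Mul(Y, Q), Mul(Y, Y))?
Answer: Rational(-2601, 2) ≈ -1300.5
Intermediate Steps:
t = Rational(5, 2) (t = Mul(Rational(-1, 2), -5) = Rational(5, 2) ≈ 2.5000)
Function('A')(Q, Y) = Add(Mul(5, Pow(Y, 2)), Mul(5, Q, Y)) (Function('A')(Q, Y) = Mul(5, Add(Mul(Y, Q), Mul(Y, Y))) = Mul(5, Add(Mul(Q, Y), Pow(Y, 2))) = Mul(5, Add(Pow(Y, 2), Mul(Q, Y))) = Add(Mul(5, Pow(Y, 2)), Mul(5, Q, Y)))
k = Rational(-9, 2) (k = Add(-7, Rational(5, 2)) = Rational(-9, 2) ≈ -4.5000)
Mul(k, Add(Function('A')(-2, -7), -26)) = Mul(Rational(-9, 2), Add(Mul(5, -7, Add(-2, -7)), -26)) = Mul(Rational(-9, 2), Add(Mul(5, -7, -9), -26)) = Mul(Rational(-9, 2), Add(315, -26)) = Mul(Rational(-9, 2), 289) = Rational(-2601, 2)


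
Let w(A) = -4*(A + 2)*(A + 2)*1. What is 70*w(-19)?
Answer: -80920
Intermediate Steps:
w(A) = -4*(2 + A)² (w(A) = -4*(2 + A)*(2 + A)*1 = -4*(2 + A)²*1 = -4*(2 + A)²)
70*w(-19) = 70*(-4*(2 - 19)²) = 70*(-4*(-17)²) = 70*(-4*289) = 70*(-1156) = -80920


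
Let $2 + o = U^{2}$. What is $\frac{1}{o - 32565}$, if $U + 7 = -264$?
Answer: $\frac{1}{40874} \approx 2.4465 \cdot 10^{-5}$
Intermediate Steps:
$U = -271$ ($U = -7 - 264 = -271$)
$o = 73439$ ($o = -2 + \left(-271\right)^{2} = -2 + 73441 = 73439$)
$\frac{1}{o - 32565} = \frac{1}{73439 - 32565} = \frac{1}{40874}$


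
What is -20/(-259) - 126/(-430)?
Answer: 20617/55685 ≈ 0.37024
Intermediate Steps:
-20/(-259) - 126/(-430) = -20*(-1/259) - 126*(-1/430) = 20/259 + 63/215 = 20617/55685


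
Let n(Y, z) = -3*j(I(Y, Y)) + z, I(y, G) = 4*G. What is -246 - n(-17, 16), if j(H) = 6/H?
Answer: -8917/34 ≈ -262.26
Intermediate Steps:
n(Y, z) = z - 9/(2*Y) (n(Y, z) = -18/(4*Y) + z = -18*1/(4*Y) + z = -9/(2*Y) + z = z - 9/(2*Y))
-246 - n(-17, 16) = -246 - (16 - 9/2/(-17)) = -246 - (16 - 9/2*(-1/17)) = -246 - (16 + 9/34) = -246 - 1*553/34 = -246 - 553/34 = -8917/34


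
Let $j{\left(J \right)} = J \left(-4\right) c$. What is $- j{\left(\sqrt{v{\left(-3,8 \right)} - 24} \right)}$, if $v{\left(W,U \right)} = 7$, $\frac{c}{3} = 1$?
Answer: $12 i \sqrt{17} \approx 49.477 i$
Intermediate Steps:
$c = 3$ ($c = 3 \cdot 1 = 3$)
$j{\left(J \right)} = - 12 J$ ($j{\left(J \right)} = J \left(-4\right) 3 = - 4 J 3 = - 12 J$)
$- j{\left(\sqrt{v{\left(-3,8 \right)} - 24} \right)} = - \left(-12\right) \sqrt{7 - 24} = - \left(-12\right) \sqrt{-17} = - \left(-12\right) i \sqrt{17} = 12 i \sqrt{17}$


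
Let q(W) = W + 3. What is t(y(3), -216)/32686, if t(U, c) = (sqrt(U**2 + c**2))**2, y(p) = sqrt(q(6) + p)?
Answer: 23334/16343 ≈ 1.4278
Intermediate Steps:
q(W) = 3 + W
y(p) = sqrt(9 + p) (y(p) = sqrt((3 + 6) + p) = sqrt(9 + p))
t(U, c) = U**2 + c**2
t(y(3), -216)/32686 = ((sqrt(9 + 3))**2 + (-216)**2)/32686 = ((sqrt(12))**2 + 46656)*(1/32686) = ((2*sqrt(3))**2 + 46656)*(1/32686) = (12 + 46656)*(1/32686) = 46668*(1/32686) = 23334/16343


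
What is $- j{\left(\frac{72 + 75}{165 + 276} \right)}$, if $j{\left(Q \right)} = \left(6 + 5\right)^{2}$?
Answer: $-121$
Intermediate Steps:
$j{\left(Q \right)} = 121$ ($j{\left(Q \right)} = 11^{2} = 121$)
$- j{\left(\frac{72 + 75}{165 + 276} \right)} = \left(-1\right) 121 = -121$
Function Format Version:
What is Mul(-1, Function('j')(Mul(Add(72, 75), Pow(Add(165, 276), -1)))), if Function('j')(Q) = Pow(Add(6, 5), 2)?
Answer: -121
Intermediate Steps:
Function('j')(Q) = 121 (Function('j')(Q) = Pow(11, 2) = 121)
Mul(-1, Function('j')(Mul(Add(72, 75), Pow(Add(165, 276), -1)))) = Mul(-1, 121) = -121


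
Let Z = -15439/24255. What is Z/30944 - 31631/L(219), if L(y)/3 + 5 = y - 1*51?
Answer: -7913516949997/122339115360 ≈ -64.685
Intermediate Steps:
L(y) = -168 + 3*y (L(y) = -15 + 3*(y - 1*51) = -15 + 3*(y - 51) = -15 + 3*(-51 + y) = -15 + (-153 + 3*y) = -168 + 3*y)
Z = -15439/24255 (Z = -15439*1/24255 = -15439/24255 ≈ -0.63653)
Z/30944 - 31631/L(219) = -15439/24255/30944 - 31631/(-168 + 3*219) = -15439/24255*1/30944 - 31631/(-168 + 657) = -15439/750546720 - 31631/489 = -7913516949997/122339115360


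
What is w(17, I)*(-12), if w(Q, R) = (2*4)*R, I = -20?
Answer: 1920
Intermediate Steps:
w(Q, R) = 8*R
w(17, I)*(-12) = (8*(-20))*(-12) = -160*(-12) = 1920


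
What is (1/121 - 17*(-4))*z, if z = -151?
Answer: -1242579/121 ≈ -10269.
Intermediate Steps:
(1/121 - 17*(-4))*z = (1/121 - 17*(-4))*(-151) = (1/121 + 68)*(-151) = (8229/121)*(-151) = -1242579/121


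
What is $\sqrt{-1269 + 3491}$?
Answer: $\sqrt{2222} \approx 47.138$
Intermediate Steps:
$\sqrt{-1269 + 3491} = \sqrt{2222}$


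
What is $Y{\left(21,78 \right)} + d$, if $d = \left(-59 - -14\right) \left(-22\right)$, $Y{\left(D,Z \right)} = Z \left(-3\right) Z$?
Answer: $-17262$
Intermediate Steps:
$Y{\left(D,Z \right)} = - 3 Z^{2}$ ($Y{\left(D,Z \right)} = - 3 Z Z = - 3 Z^{2}$)
$d = 990$ ($d = \left(-59 + \left(-25 + 39\right)\right) \left(-22\right) = \left(-59 + 14\right) \left(-22\right) = \left(-45\right) \left(-22\right) = 990$)
$Y{\left(21,78 \right)} + d = - 3 \cdot 78^{2} + 990 = \left(-3\right) 6084 + 990 = -18252 + 990 = -17262$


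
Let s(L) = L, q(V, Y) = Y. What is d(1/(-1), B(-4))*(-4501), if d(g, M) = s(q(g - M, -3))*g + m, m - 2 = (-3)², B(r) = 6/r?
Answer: -63014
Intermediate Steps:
m = 11 (m = 2 + (-3)² = 2 + 9 = 11)
d(g, M) = 11 - 3*g (d(g, M) = -3*g + 11 = 11 - 3*g)
d(1/(-1), B(-4))*(-4501) = (11 - 3/(-1))*(-4501) = (11 - 3*(-1))*(-4501) = (11 + 3)*(-4501) = 14*(-4501) = -63014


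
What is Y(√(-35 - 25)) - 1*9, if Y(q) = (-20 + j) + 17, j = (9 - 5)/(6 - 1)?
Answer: -56/5 ≈ -11.200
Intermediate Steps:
j = ⅘ (j = 4/5 = 4*(⅕) = ⅘ ≈ 0.80000)
Y(q) = -11/5 (Y(q) = (-20 + ⅘) + 17 = -96/5 + 17 = -11/5)
Y(√(-35 - 25)) - 1*9 = -11/5 - 1*9 = -11/5 - 9 = -56/5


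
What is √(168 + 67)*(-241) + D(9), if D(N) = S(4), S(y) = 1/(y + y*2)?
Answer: 1/12 - 241*√235 ≈ -3694.4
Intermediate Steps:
S(y) = 1/(3*y) (S(y) = 1/(y + 2*y) = 1/(3*y))
D(N) = 1/12 (D(N) = (⅓)/4 = (⅓)*(¼) = 1/12)
√(168 + 67)*(-241) + D(9) = √(168 + 67)*(-241) + 1/12 = √235*(-241) + 1/12 = -241*√235 + 1/12 = 1/12 - 241*√235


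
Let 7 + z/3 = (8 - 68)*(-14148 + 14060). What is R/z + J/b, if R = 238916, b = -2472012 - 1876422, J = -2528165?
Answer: 119878166631/7643097494 ≈ 15.684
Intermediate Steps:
b = -4348434
z = 15819 (z = -21 + 3*((8 - 68)*(-14148 + 14060)) = -21 + 3*(-60*(-88)) = -21 + 3*5280 = -21 + 15840 = 15819)
R/z + J/b = 238916/15819 - 2528165/(-4348434) = 238916*(1/15819) - 2528165*(-1/4348434) = 238916/15819 + 2528165/4348434 = 119878166631/7643097494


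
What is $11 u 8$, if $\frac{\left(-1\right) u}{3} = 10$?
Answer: $-2640$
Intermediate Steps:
$u = -30$ ($u = \left(-3\right) 10 = -30$)
$11 u 8 = 11 \left(-30\right) 8 = \left(-330\right) 8 = -2640$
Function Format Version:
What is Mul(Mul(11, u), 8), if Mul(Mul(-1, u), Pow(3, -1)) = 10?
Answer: -2640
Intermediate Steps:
u = -30 (u = Mul(-3, 10) = -30)
Mul(Mul(11, u), 8) = Mul(Mul(11, -30), 8) = Mul(-330, 8) = -2640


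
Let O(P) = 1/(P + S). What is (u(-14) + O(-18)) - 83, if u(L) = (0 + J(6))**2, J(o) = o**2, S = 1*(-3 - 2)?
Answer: 27898/23 ≈ 1213.0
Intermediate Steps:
S = -5 (S = 1*(-5) = -5)
O(P) = 1/(-5 + P) (O(P) = 1/(P - 5) = 1/(-5 + P))
u(L) = 1296 (u(L) = (0 + 6**2)**2 = (0 + 36)**2 = 36**2 = 1296)
(u(-14) + O(-18)) - 83 = (1296 + 1/(-5 - 18)) - 83 = (1296 + 1/(-23)) - 83 = (1296 - 1/23) - 83 = 29807/23 - 83 = 27898/23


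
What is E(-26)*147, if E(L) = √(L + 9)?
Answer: 147*I*√17 ≈ 606.1*I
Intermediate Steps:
E(L) = √(9 + L)
E(-26)*147 = √(9 - 26)*147 = √(-17)*147 = (I*√17)*147 = 147*I*√17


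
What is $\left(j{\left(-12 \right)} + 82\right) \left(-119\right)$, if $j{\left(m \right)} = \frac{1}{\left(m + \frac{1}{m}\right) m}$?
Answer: $- \frac{1415029}{145} \approx -9758.8$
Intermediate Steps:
$j{\left(m \right)} = \frac{1}{m \left(m + \frac{1}{m}\right)}$
$\left(j{\left(-12 \right)} + 82\right) \left(-119\right) = \left(\frac{1}{1 + \left(-12\right)^{2}} + 82\right) \left(-119\right) = \left(\frac{1}{1 + 144} + 82\right) \left(-119\right) = \left(\frac{1}{145} + 82\right) \left(-119\right) = \frac{11891}{145} \left(-119\right) = - \frac{1415029}{145}$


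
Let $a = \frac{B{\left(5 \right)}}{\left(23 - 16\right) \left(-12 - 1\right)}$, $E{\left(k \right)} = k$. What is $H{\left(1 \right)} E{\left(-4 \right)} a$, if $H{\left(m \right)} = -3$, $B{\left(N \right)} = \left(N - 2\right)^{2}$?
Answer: $- \frac{108}{91} \approx -1.1868$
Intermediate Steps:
$B{\left(N \right)} = \left(-2 + N\right)^{2}$
$a = - \frac{9}{91}$ ($a = \frac{\left(-2 + 5\right)^{2}}{\left(23 - 16\right) \left(-12 - 1\right)} = \frac{3^{2}}{7 \left(-13\right)} = \frac{9}{-91} = 9 \left(- \frac{1}{91}\right) = - \frac{9}{91} \approx -0.098901$)
$H{\left(1 \right)} E{\left(-4 \right)} a = \left(-3\right) \left(-4\right) \left(- \frac{9}{91}\right) = 12 \left(- \frac{9}{91}\right) = - \frac{108}{91}$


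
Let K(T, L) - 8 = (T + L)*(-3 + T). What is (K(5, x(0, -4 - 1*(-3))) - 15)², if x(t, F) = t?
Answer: 9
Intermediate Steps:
K(T, L) = 8 + (-3 + T)*(L + T) (K(T, L) = 8 + (T + L)*(-3 + T) = 8 + (L + T)*(-3 + T) = 8 + (-3 + T)*(L + T))
(K(5, x(0, -4 - 1*(-3))) - 15)² = ((8 + 5² - 3*0 - 3*5 + 0*5) - 15)² = ((8 + 25 + 0 - 15 + 0) - 15)² = (18 - 15)² = 3² = 9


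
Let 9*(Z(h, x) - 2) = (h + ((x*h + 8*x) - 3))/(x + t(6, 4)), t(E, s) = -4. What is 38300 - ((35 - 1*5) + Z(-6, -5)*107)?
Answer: 3080503/81 ≈ 38031.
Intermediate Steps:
Z(h, x) = 2 + (-3 + h + 8*x + h*x)/(9*(-4 + x)) (Z(h, x) = 2 + ((h + ((x*h + 8*x) - 3))/(x - 4))/9 = 2 + ((h + ((h*x + 8*x) - 3))/(-4 + x))/9 = 2 + ((h + ((8*x + h*x) - 3))/(-4 + x))/9 = 2 + ((h + (-3 + 8*x + h*x))/(-4 + x))/9 = 2 + ((-3 + h + 8*x + h*x)/(-4 + x))/9 = 2 + (-3 + h + 8*x + h*x)/(9*(-4 + x)))
38300 - ((35 - 1*5) + Z(-6, -5)*107) = 38300 - ((35 - 1*5) + ((-75 - 6 + 26*(-5) - 6*(-5))/(9*(-4 - 5)))*107) = 38300 - ((35 - 5) + ((1/9)*(-75 - 6 - 130 + 30)/(-9))*107) = 38300 - (30 + ((1/9)*(-1/9)*(-181))*107) = 38300 - (30 + (181/81)*107) = 38300 - (30 + 19367/81) = 38300 - 1*21797/81 = 38300 - 21797/81 = 3080503/81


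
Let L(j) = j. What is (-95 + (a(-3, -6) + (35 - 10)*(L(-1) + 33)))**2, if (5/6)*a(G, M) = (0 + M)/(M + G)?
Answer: 12453841/25 ≈ 4.9815e+5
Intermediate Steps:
a(G, M) = 6*M/(5*(G + M)) (a(G, M) = 6*((0 + M)/(M + G))/5 = 6*(M/(G + M))/5 = 6*M/(5*(G + M)))
(-95 + (a(-3, -6) + (35 - 10)*(L(-1) + 33)))**2 = (-95 + ((6/5)*(-6)/(-3 - 6) + (35 - 10)*(-1 + 33)))**2 = (-95 + ((6/5)*(-6)/(-9) + 25*32))**2 = (-95 + ((6/5)*(-6)*(-1/9) + 800))**2 = (-95 + (4/5 + 800))**2 = (-95 + 4004/5)**2 = (3529/5)**2 = 12453841/25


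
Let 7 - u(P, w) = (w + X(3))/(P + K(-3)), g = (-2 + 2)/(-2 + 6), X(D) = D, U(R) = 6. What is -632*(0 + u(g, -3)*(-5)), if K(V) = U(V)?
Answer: 22120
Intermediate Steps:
K(V) = 6
g = 0 (g = 0/4 = 0*(1/4) = 0)
u(P, w) = 7 - (3 + w)/(6 + P) (u(P, w) = 7 - (w + 3)/(P + 6) = 7 - (3 + w)/(6 + P))
-632*(0 + u(g, -3)*(-5)) = -632*(0 + ((39 - 1*(-3) + 7*0)/(6 + 0))*(-5)) = -632*(0 + ((39 + 3 + 0)/6)*(-5)) = -632*(0 + ((1/6)*42)*(-5)) = -632*(0 + 7*(-5)) = -632*(0 - 35) = -632*(-35) = 22120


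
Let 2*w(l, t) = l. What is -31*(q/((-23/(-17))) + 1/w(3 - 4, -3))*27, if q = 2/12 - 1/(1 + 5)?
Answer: 1674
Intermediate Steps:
w(l, t) = l/2
q = 0 (q = 2*(1/12) - 1/6 = 1/6 - 1*1/6 = 1/6 - 1/6 = 0)
-31*(q/((-23/(-17))) + 1/w(3 - 4, -3))*27 = -31*(0/((-23/(-17))) + 1/((3 - 4)/2))*27 = -31*(0/((-23*(-1/17))) + 1/((1/2)*(-1)))*27 = -31*(0/(23/17) + 1/(-1/2))*27 = -31*(0*(17/23) + 1*(-2))*27 = -31*(0 - 2)*27 = -31*(-2)*27 = 62*27 = 1674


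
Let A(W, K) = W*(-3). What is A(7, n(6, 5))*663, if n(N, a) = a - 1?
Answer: -13923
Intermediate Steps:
n(N, a) = -1 + a
A(W, K) = -3*W
A(7, n(6, 5))*663 = -3*7*663 = -21*663 = -13923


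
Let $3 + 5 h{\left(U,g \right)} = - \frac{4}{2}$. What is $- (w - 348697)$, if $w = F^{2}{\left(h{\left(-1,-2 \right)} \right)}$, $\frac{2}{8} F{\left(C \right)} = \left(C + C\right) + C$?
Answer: $348553$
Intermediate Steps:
$h{\left(U,g \right)} = -1$ ($h{\left(U,g \right)} = - \frac{3}{5} + \frac{\left(-4\right) \frac{1}{2}}{5} = - \frac{3}{5} + \frac{1}{5} \left(-2\right) = - \frac{3}{5} - \frac{2}{5} = -1$)
$F{\left(C \right)} = 12 C$ ($F{\left(C \right)} = 4 \left(\left(C + C\right) + C\right) = 4 \left(2 C + C\right) = 4 \cdot 3 C = 12 C$)
$w = 144$ ($w = \left(12 \left(-1\right)\right)^{2} = \left(-12\right)^{2} = 144$)
$- (w - 348697) = - (144 - 348697) = \left(-1\right) \left(-348553\right) = 348553$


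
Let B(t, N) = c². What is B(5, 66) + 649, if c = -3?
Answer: 658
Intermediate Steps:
B(t, N) = 9 (B(t, N) = (-3)² = 9)
B(5, 66) + 649 = 9 + 649 = 658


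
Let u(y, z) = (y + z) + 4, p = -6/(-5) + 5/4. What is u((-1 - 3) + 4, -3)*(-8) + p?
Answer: -111/20 ≈ -5.5500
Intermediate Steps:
p = 49/20 (p = -6*(-⅕) + 5*(¼) = 6/5 + 5/4 = 49/20 ≈ 2.4500)
u(y, z) = 4 + y + z
u((-1 - 3) + 4, -3)*(-8) + p = (4 + ((-1 - 3) + 4) - 3)*(-8) + 49/20 = (4 + (-4 + 4) - 3)*(-8) + 49/20 = (4 + 0 - 3)*(-8) + 49/20 = 1*(-8) + 49/20 = -8 + 49/20 = -111/20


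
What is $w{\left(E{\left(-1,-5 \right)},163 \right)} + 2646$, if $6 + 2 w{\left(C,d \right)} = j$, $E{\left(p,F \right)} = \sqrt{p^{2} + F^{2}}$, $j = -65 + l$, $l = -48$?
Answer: $\frac{5173}{2} \approx 2586.5$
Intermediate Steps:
$j = -113$ ($j = -65 - 48 = -113$)
$E{\left(p,F \right)} = \sqrt{F^{2} + p^{2}}$
$w{\left(C,d \right)} = - \frac{119}{2}$ ($w{\left(C,d \right)} = -3 + \frac{1}{2} \left(-113\right) = -3 - \frac{113}{2} = - \frac{119}{2}$)
$w{\left(E{\left(-1,-5 \right)},163 \right)} + 2646 = - \frac{119}{2} + 2646 = \frac{5173}{2}$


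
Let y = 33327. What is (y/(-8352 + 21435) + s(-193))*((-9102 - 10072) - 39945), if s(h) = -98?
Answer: 3515629573/623 ≈ 5.6431e+6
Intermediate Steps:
(y/(-8352 + 21435) + s(-193))*((-9102 - 10072) - 39945) = (33327/(-8352 + 21435) - 98)*((-9102 - 10072) - 39945) = (33327/13083 - 98)*(-19174 - 39945) = (33327*(1/13083) - 98)*(-59119) = (1587/623 - 98)*(-59119) = -59467/623*(-59119) = 3515629573/623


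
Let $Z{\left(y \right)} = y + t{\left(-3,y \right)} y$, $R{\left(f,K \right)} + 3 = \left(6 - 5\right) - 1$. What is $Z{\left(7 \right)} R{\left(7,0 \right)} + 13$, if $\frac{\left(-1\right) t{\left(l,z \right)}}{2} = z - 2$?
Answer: $202$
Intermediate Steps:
$R{\left(f,K \right)} = -3$ ($R{\left(f,K \right)} = -3 + \left(\left(6 - 5\right) - 1\right) = -3 + \left(1 - 1\right) = -3 + 0 = -3$)
$t{\left(l,z \right)} = 4 - 2 z$ ($t{\left(l,z \right)} = - 2 \left(z - 2\right) = - 2 \left(-2 + z\right) = 4 - 2 z$)
$Z{\left(y \right)} = y + y \left(4 - 2 y\right)$ ($Z{\left(y \right)} = y + \left(4 - 2 y\right) y = y + y \left(4 - 2 y\right)$)
$Z{\left(7 \right)} R{\left(7,0 \right)} + 13 = 7 \left(5 - 14\right) \left(-3\right) + 13 = 7 \left(-9\right) \left(-3\right) + 13 = \left(-63\right) \left(-3\right) + 13 = 189 + 13 = 202$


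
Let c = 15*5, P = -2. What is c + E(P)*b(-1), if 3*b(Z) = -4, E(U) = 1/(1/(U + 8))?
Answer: 67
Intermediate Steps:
E(U) = 8 + U (E(U) = 1/(1/(8 + U)) = 8 + U)
b(Z) = -4/3 (b(Z) = (⅓)*(-4) = -4/3)
c = 75
c + E(P)*b(-1) = 75 + (8 - 2)*(-4/3) = 75 + 6*(-4/3) = 75 - 8 = 67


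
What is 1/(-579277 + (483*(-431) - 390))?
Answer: -1/787840 ≈ -1.2693e-6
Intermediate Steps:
1/(-579277 + (483*(-431) - 390)) = 1/(-579277 + (-208173 - 390)) = 1/(-579277 - 208563) = 1/(-787840) = -1/787840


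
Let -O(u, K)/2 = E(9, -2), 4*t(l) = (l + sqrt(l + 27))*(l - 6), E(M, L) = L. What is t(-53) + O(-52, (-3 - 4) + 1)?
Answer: 3143/4 - 59*I*sqrt(26)/4 ≈ 785.75 - 75.211*I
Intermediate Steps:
t(l) = (-6 + l)*(l + sqrt(27 + l))/4 (t(l) = ((l + sqrt(l + 27))*(l - 6))/4 = ((l + sqrt(27 + l))*(-6 + l))/4 = ((-6 + l)*(l + sqrt(27 + l)))/4 = (-6 + l)*(l + sqrt(27 + l))/4)
O(u, K) = 4 (O(u, K) = -2*(-2) = 4)
t(-53) + O(-52, (-3 - 4) + 1) = (-3/2*(-53) - 3*sqrt(27 - 53)/2 + (1/4)*(-53)**2 + (1/4)*(-53)*sqrt(27 - 53)) + 4 = (159/2 - 3*I*sqrt(26)/2 + (1/4)*2809 + (1/4)*(-53)*sqrt(-26)) + 4 = (159/2 - 3*I*sqrt(26)/2 + 2809/4 + (1/4)*(-53)*(I*sqrt(26))) + 4 = (159/2 - 3*I*sqrt(26)/2 + 2809/4 - 53*I*sqrt(26)/4) + 4 = (3127/4 - 59*I*sqrt(26)/4) + 4 = 3143/4 - 59*I*sqrt(26)/4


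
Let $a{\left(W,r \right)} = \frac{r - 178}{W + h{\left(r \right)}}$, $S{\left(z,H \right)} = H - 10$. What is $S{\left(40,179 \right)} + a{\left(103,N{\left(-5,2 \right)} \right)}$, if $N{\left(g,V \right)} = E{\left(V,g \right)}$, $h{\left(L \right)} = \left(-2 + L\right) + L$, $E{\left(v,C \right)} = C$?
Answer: $\frac{15196}{91} \approx 166.99$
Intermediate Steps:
$h{\left(L \right)} = -2 + 2 L$
$N{\left(g,V \right)} = g$
$S{\left(z,H \right)} = -10 + H$
$a{\left(W,r \right)} = \frac{-178 + r}{-2 + W + 2 r}$ ($a{\left(W,r \right)} = \frac{r - 178}{W + \left(-2 + 2 r\right)} = \frac{-178 + r}{-2 + W + 2 r}$)
$S{\left(40,179 \right)} + a{\left(103,N{\left(-5,2 \right)} \right)} = \left(-10 + 179\right) + \frac{-178 - 5}{-2 + 103 + 2 \left(-5\right)} = 169 + \frac{1}{-2 + 103 - 10} \left(-183\right) = 169 + \frac{1}{91} \left(-183\right) = 169 - \frac{183}{91} = \frac{15196}{91}$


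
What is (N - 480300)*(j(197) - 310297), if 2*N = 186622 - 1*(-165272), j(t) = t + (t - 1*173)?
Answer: 94372560828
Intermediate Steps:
j(t) = -173 + 2*t (j(t) = t + (t - 173) = t + (-173 + t) = -173 + 2*t)
N = 175947 (N = (186622 - 1*(-165272))/2 = (186622 + 165272)/2 = (½)*351894 = 175947)
(N - 480300)*(j(197) - 310297) = (175947 - 480300)*((-173 + 2*197) - 310297) = -304353*((-173 + 394) - 310297) = -304353*(221 - 310297) = -304353*(-310076) = 94372560828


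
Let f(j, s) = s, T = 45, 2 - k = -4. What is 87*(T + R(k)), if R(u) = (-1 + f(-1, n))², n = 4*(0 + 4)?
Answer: 23490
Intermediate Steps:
k = 6 (k = 2 - 1*(-4) = 2 + 4 = 6)
n = 16 (n = 4*4 = 16)
R(u) = 225 (R(u) = (-1 + 16)² = 15² = 225)
87*(T + R(k)) = 87*(45 + 225) = 87*270 = 23490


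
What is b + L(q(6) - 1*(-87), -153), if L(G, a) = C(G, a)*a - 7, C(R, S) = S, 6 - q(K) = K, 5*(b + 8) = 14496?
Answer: 131466/5 ≈ 26293.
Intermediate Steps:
b = 14456/5 (b = -8 + (⅕)*14496 = -8 + 14496/5 = 14456/5 ≈ 2891.2)
q(K) = 6 - K
L(G, a) = -7 + a² (L(G, a) = a*a - 7 = a² - 7 = -7 + a²)
b + L(q(6) - 1*(-87), -153) = 14456/5 + (-7 + (-153)²) = 14456/5 + (-7 + 23409) = 14456/5 + 23402 = 131466/5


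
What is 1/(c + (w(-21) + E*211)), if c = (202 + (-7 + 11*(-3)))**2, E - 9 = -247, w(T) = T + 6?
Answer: -1/23989 ≈ -4.1686e-5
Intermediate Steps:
w(T) = 6 + T
E = -238 (E = 9 - 247 = -238)
c = 26244 (c = (202 + (-7 - 33))**2 = (202 - 40)**2 = 162**2 = 26244)
1/(c + (w(-21) + E*211)) = 1/(26244 + ((6 - 21) - 238*211)) = 1/(26244 + (-15 - 50218)) = 1/(26244 - 50233) = 1/(-23989) = -1/23989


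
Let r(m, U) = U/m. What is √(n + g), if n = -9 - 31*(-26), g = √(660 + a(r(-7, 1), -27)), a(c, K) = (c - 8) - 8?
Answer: √(39053 + 7*√31549)/7 ≈ 28.677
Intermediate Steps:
a(c, K) = -16 + c (a(c, K) = (-8 + c) - 8 = -16 + c)
g = √31549/7 (g = √(660 + (-16 + 1/(-7))) = √(660 + (-16 + 1*(-⅐))) = √(660 + (-16 - ⅐)) = √(660 - 113/7) = √(4507/7) = √31549/7 ≈ 25.374)
n = 797 (n = -9 + 806 = 797)
√(n + g) = √(797 + √31549/7)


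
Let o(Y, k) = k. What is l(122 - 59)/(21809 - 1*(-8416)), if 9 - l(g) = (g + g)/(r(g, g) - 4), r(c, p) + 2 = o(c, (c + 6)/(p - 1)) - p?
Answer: 5077/14135225 ≈ 0.00035917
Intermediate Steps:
r(c, p) = -2 - p + (6 + c)/(-1 + p) (r(c, p) = -2 + ((c + 6)/(p - 1) - p) = -2 + ((6 + c)/(-1 + p) - p) = -2 + (-p + (6 + c)/(-1 + p)) = -2 - p + (6 + c)/(-1 + p))
l(g) = 9 - 2*g/(-4 + (8 - g²)/(-1 + g)) (l(g) = 9 - (g + g)/((8 + g - g - g²)/(-1 + g) - 4) = 9 - 2*g/((8 - g²)/(-1 + g) - 4) = 9 - 2*g/(-4 + (8 - g²)/(-1 + g)))
l(122 - 59)/(21809 - 1*(-8416)) = ((-108 + 11*(122 - 59)² + 34*(122 - 59))/(-12 + (122 - 59)² + 4*(122 - 59)))/(21809 - 1*(-8416)) = ((-108 + 11*63² + 34*63)/(-12 + 63² + 4*63))/(21809 + 8416) = ((-108 + 11*3969 + 2142)/(-12 + 3969 + 252))/30225 = ((-108 + 43659 + 2142)/4209)*(1/30225) = ((1/4209)*45693)*(1/30225) = (15231/1403)*(1/30225) = 5077/14135225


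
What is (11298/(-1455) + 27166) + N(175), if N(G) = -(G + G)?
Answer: 13001994/485 ≈ 26808.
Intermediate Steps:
N(G) = -2*G
(11298/(-1455) + 27166) + N(175) = (11298/(-1455) + 27166) - 2*175 = (11298*(-1/1455) + 27166) - 350 = (-3766/485 + 27166) - 350 = 13171744/485 - 350 = 13001994/485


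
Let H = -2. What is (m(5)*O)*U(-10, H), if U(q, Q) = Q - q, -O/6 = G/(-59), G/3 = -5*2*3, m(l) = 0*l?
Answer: 0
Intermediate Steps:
m(l) = 0
G = -90 (G = 3*(-5*2*3) = 3*(-10*3) = 3*(-30) = -90)
O = -540/59 (O = -(-540)/(-59) = -(-540)*(-1)/59 = -6*90/59 = -540/59 ≈ -9.1525)
(m(5)*O)*U(-10, H) = (0*(-540/59))*(-2 - 1*(-10)) = 0*(-2 + 10) = 0*8 = 0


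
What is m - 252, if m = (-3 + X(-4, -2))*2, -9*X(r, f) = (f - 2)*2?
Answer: -2306/9 ≈ -256.22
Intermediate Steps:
X(r, f) = 4/9 - 2*f/9 (X(r, f) = -(f - 2)*2/9 = -(-2 + f)*2/9 = -(-4 + 2*f)/9 = 4/9 - 2*f/9)
m = -38/9 (m = (-3 + (4/9 - 2/9*(-2)))*2 = (-3 + (4/9 + 4/9))*2 = (-3 + 8/9)*2 = -19/9*2 = -38/9 ≈ -4.2222)
m - 252 = -38/9 - 252 = -2306/9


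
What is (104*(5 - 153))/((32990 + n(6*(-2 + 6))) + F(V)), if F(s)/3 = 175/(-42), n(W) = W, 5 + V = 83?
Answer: -30784/66003 ≈ -0.46640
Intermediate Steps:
V = 78 (V = -5 + 83 = 78)
F(s) = -25/2 (F(s) = 3*(175/(-42)) = 3*(175*(-1/42)) = 3*(-25/6) = -25/2)
(104*(5 - 153))/((32990 + n(6*(-2 + 6))) + F(V)) = (104*(5 - 153))/((32990 + 6*(-2 + 6)) - 25/2) = (104*(-148))/((32990 + 6*4) - 25/2) = -15392/((32990 + 24) - 25/2) = -15392/(33014 - 25/2) = -15392/66003/2 = -15392*2/66003 = -30784/66003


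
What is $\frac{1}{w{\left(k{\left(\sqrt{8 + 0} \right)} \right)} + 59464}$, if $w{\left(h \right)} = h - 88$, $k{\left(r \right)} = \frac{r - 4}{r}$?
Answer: $\frac{59377}{3525628127} + \frac{\sqrt{2}}{3525628127} \approx 1.6842 \cdot 10^{-5}$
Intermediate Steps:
$k{\left(r \right)} = \frac{-4 + r}{r}$
$w{\left(h \right)} = -88 + h$ ($w{\left(h \right)} = h - 88 = -88 + h$)
$\frac{1}{w{\left(k{\left(\sqrt{8 + 0} \right)} \right)} + 59464} = \frac{1}{\left(-88 + \frac{-4 + \sqrt{8 + 0}}{\sqrt{8 + 0}}\right) + 59464} = \frac{1}{\left(-88 + \frac{-4 + \sqrt{8}}{\sqrt{8}}\right) + 59464} = \frac{1}{\left(-88 + \frac{-4 + 2 \sqrt{2}}{2 \sqrt{2}}\right) + 59464} = \frac{1}{\left(-88 + \frac{\sqrt{2}}{4} \left(-4 + 2 \sqrt{2}\right)\right) + 59464} = \frac{1}{\left(-88 + \frac{\sqrt{2} \left(-4 + 2 \sqrt{2}\right)}{4}\right) + 59464} = \frac{1}{59376 + \frac{\sqrt{2} \left(-4 + 2 \sqrt{2}\right)}{4}}$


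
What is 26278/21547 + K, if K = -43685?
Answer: -941254417/21547 ≈ -43684.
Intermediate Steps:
26278/21547 + K = 26278/21547 - 43685 = -941254417/21547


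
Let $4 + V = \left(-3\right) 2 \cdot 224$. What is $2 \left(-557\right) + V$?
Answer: $-2462$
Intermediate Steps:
$V = -1348$ ($V = -4 + \left(-3\right) 2 \cdot 224 = -4 - 1344 = -1348$)
$2 \left(-557\right) + V = 2 \left(-557\right) - 1348 = -1114 - 1348 = -2462$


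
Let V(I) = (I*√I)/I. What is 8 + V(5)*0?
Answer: 8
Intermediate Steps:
V(I) = √I (V(I) = I^(3/2)/I = √I)
8 + V(5)*0 = 8 + √5*0 = 8 + 0 = 8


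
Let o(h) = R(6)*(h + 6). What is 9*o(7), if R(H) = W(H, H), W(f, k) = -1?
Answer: -117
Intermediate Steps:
R(H) = -1
o(h) = -6 - h (o(h) = -(h + 6) = -(6 + h) = -6 - h)
9*o(7) = 9*(-6 - 1*7) = 9*(-6 - 7) = 9*(-13) = -117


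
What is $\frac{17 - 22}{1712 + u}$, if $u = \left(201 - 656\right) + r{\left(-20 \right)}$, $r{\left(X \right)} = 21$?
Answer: $- \frac{5}{1278} \approx -0.0039124$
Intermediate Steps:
$u = -434$ ($u = \left(201 - 656\right) + 21 = -455 + 21 = -434$)
$\frac{17 - 22}{1712 + u} = \frac{17 - 22}{1712 - 434} = \frac{17 - 22}{1278} = \left(-5\right) \frac{1}{1278} = - \frac{5}{1278}$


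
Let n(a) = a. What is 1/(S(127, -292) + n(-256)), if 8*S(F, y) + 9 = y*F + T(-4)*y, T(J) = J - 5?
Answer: -8/36513 ≈ -0.00021910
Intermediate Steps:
T(J) = -5 + J
S(F, y) = -9/8 - 9*y/8 + F*y/8 (S(F, y) = -9/8 + (y*F + (-5 - 4)*y)/8 = -9/8 + (F*y - 9*y)/8 = -9/8 + (-9*y + F*y)/8 = -9/8 + (-9*y/8 + F*y/8) = -9/8 - 9*y/8 + F*y/8)
1/(S(127, -292) + n(-256)) = 1/((-9/8 - 9/8*(-292) + (1/8)*127*(-292)) - 256) = 1/((-9/8 + 657/2 - 9271/2) - 256) = 1/(-34465/8 - 256) = 1/(-36513/8) = -8/36513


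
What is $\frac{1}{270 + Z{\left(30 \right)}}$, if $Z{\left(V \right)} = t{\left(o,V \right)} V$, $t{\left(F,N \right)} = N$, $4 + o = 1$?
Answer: $\frac{1}{1170} \approx 0.0008547$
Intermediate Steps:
$o = -3$ ($o = -4 + 1 = -3$)
$Z{\left(V \right)} = V^{2}$ ($Z{\left(V \right)} = V V = V^{2}$)
$\frac{1}{270 + Z{\left(30 \right)}} = \frac{1}{270 + 30^{2}} = \frac{1}{270 + 900} = \frac{1}{1170}$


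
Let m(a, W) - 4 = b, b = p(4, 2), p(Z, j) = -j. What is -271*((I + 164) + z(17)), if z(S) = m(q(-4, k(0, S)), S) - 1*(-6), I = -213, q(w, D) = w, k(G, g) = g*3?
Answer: 11111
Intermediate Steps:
k(G, g) = 3*g
b = -2 (b = -1*2 = -2)
m(a, W) = 2 (m(a, W) = 4 - 2 = 2)
z(S) = 8 (z(S) = 2 - 1*(-6) = 2 + 6 = 8)
-271*((I + 164) + z(17)) = -271*((-213 + 164) + 8) = -271*(-49 + 8) = -271*(-41) = 11111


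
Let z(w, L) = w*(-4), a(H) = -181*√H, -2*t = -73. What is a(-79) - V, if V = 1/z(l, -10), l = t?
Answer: 1/146 - 181*I*√79 ≈ 0.0068493 - 1608.8*I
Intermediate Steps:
t = 73/2 (t = -½*(-73) = 73/2 ≈ 36.500)
l = 73/2 ≈ 36.500
z(w, L) = -4*w
V = -1/146 (V = 1/(-4*73/2) = 1/(-146) = -1/146 ≈ -0.0068493)
a(-79) - V = -181*I*√79 - 1*(-1/146) = -181*I*√79 + 1/146 = 1/146 - 181*I*√79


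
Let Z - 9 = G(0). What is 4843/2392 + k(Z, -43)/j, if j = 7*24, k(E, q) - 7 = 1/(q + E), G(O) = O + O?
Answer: 1176255/569296 ≈ 2.0662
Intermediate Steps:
G(O) = 2*O
Z = 9 (Z = 9 + 2*0 = 9 + 0 = 9)
k(E, q) = 7 + 1/(E + q) (k(E, q) = 7 + 1/(q + E) = 7 + 1/(E + q))
j = 168
4843/2392 + k(Z, -43)/j = 4843/2392 + ((1 + 7*9 + 7*(-43))/(9 - 43))/168 = 4843*(1/2392) + ((1 + 63 - 301)/(-34))*(1/168) = 4843/2392 - 1/34*(-237)*(1/168) = 4843/2392 + (237/34)*(1/168) = 4843/2392 + 79/1904 = 1176255/569296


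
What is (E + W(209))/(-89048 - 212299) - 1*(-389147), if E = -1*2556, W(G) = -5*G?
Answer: 117268284610/301347 ≈ 3.8915e+5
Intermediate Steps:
E = -2556
(E + W(209))/(-89048 - 212299) - 1*(-389147) = (-2556 - 5*209)/(-89048 - 212299) - 1*(-389147) = (-2556 - 1045)/(-301347) + 389147 = -3601*(-1/301347) + 389147 = 3601/301347 + 389147 = 117268284610/301347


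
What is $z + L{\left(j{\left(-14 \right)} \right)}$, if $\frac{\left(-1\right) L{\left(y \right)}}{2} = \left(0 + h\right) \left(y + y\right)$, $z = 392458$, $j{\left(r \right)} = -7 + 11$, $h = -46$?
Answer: $393194$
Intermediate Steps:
$j{\left(r \right)} = 4$
$L{\left(y \right)} = 184 y$ ($L{\left(y \right)} = - 2 \left(0 - 46\right) \left(y + y\right) = - 2 \left(- 46 \cdot 2 y\right) = - 2 \left(- 92 y\right) = 184 y$)
$z + L{\left(j{\left(-14 \right)} \right)} = 392458 + 184 \cdot 4 = 392458 + 736 = 393194$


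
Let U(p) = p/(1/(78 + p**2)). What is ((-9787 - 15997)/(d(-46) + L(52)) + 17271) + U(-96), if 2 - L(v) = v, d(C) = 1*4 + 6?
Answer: -4371542/5 ≈ -8.7431e+5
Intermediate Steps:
d(C) = 10 (d(C) = 4 + 6 = 10)
L(v) = 2 - v
U(p) = p*(78 + p**2)
((-9787 - 15997)/(d(-46) + L(52)) + 17271) + U(-96) = ((-9787 - 15997)/(10 + (2 - 1*52)) + 17271) - 96*(78 + (-96)**2) = (-25784/(10 + (2 - 52)) + 17271) - 96*(78 + 9216) = (-25784/(10 - 50) + 17271) - 96*9294 = (-25784/(-40) + 17271) - 892224 = (-25784*(-1/40) + 17271) - 892224 = (3223/5 + 17271) - 892224 = 89578/5 - 892224 = -4371542/5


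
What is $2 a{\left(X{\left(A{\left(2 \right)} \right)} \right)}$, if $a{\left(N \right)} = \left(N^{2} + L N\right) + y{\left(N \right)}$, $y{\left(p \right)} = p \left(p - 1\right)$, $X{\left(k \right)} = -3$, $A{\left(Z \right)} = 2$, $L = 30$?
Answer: $-138$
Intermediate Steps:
$y{\left(p \right)} = p \left(-1 + p\right)$
$a{\left(N \right)} = N^{2} + 30 N + N \left(-1 + N\right)$ ($a{\left(N \right)} = \left(N^{2} + 30 N\right) + N \left(-1 + N\right) = N^{2} + 30 N + N \left(-1 + N\right)$)
$2 a{\left(X{\left(A{\left(2 \right)} \right)} \right)} = 2 \left(- 3 \left(29 + 2 \left(-3\right)\right)\right) = 2 \left(- 3 \left(29 - 6\right)\right) = 2 \left(\left(-3\right) 23\right) = 2 \left(-69\right) = -138$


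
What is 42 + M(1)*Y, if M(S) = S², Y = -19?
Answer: 23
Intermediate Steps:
42 + M(1)*Y = 42 + 1²*(-19) = 42 + 1*(-19) = 42 - 19 = 23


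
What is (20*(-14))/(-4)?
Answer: 70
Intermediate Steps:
(20*(-14))/(-4) = -280*(-¼) = 70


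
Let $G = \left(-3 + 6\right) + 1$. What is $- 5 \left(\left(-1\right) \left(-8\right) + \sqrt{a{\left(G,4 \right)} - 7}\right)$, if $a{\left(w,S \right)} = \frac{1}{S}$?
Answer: $-40 - \frac{15 i \sqrt{3}}{2} \approx -40.0 - 12.99 i$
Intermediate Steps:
$G = 4$ ($G = 3 + 1 = 4$)
$- 5 \left(\left(-1\right) \left(-8\right) + \sqrt{a{\left(G,4 \right)} - 7}\right) = - 5 \left(\left(-1\right) \left(-8\right) + \sqrt{\frac{1}{4} - 7}\right) = - 5 \left(8 + \sqrt{\frac{1}{4} - 7}\right) = - 5 \left(8 + \sqrt{- \frac{27}{4}}\right) = - 5 \left(8 + \frac{3 i \sqrt{3}}{2}\right) = -40 - \frac{15 i \sqrt{3}}{2}$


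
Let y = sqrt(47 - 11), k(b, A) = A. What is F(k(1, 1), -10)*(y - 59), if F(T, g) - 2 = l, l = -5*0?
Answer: -106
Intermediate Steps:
l = 0
F(T, g) = 2 (F(T, g) = 2 + 0 = 2)
y = 6 (y = sqrt(36) = 6)
F(k(1, 1), -10)*(y - 59) = 2*(6 - 59) = 2*(-53) = -106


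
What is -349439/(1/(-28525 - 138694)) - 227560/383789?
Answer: 22425881284646689/383789 ≈ 5.8433e+10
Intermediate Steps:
-349439/(1/(-28525 - 138694)) - 227560/383789 = -349439/(1/(-167219)) - 227560*1/383789 = -349439/(-1/167219) - 227560/383789 = -349439*(-167219) - 227560/383789 = 58432840141 - 227560/383789 = 22425881284646689/383789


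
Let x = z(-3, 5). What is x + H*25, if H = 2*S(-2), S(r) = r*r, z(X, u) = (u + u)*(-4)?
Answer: 160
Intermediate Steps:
z(X, u) = -8*u (z(X, u) = (2*u)*(-4) = -8*u)
S(r) = r**2
H = 8 (H = 2*(-2)**2 = 2*4 = 8)
x = -40 (x = -8*5 = -40)
x + H*25 = -40 + 8*25 = -40 + 200 = 160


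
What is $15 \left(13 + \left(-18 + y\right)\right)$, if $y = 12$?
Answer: $105$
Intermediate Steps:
$15 \left(13 + \left(-18 + y\right)\right) = 15 \left(13 + \left(-18 + 12\right)\right) = 15 \left(13 - 6\right) = 15 \cdot 7 = 105$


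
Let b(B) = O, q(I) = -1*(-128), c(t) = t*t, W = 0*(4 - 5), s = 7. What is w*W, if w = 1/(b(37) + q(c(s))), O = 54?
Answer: 0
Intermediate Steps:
W = 0 (W = 0*(-1) = 0)
c(t) = t²
q(I) = 128
b(B) = 54
w = 1/182 (w = 1/(54 + 128) = 1/182 ≈ 0.0054945)
w*W = (1/182)*0 = 0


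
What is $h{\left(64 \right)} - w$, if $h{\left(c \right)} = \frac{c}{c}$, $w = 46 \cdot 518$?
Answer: $-23827$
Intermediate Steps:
$w = 23828$
$h{\left(c \right)} = 1$
$h{\left(64 \right)} - w = 1 - 23828 = -23827$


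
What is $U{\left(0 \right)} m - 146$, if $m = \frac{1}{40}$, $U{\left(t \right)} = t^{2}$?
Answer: $-146$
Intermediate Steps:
$m = \frac{1}{40} \approx 0.025$
$U{\left(0 \right)} m - 146 = 0^{2} \cdot \frac{1}{40} - 146 = 0 \cdot \frac{1}{40} - 146 = 0 - 146 = -146$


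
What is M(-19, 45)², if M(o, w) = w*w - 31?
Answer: 3976036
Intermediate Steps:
M(o, w) = -31 + w² (M(o, w) = w² - 31 = -31 + w²)
M(-19, 45)² = (-31 + 45²)² = (-31 + 2025)² = 1994² = 3976036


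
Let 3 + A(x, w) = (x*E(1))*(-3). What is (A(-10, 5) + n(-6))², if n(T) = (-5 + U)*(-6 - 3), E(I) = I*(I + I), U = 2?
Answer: 7056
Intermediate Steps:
E(I) = 2*I² (E(I) = I*(2*I) = 2*I²)
n(T) = 27 (n(T) = (-5 + 2)*(-6 - 3) = -3*(-9) = 27)
A(x, w) = -3 - 6*x (A(x, w) = -3 + (x*(2*1²))*(-3) = -3 + (x*(2*1))*(-3) = -3 + (x*2)*(-3) = -3 + (2*x)*(-3) = -3 - 6*x)
(A(-10, 5) + n(-6))² = ((-3 - 6*(-10)) + 27)² = ((-3 + 60) + 27)² = (57 + 27)² = 84² = 7056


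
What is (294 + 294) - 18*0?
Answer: 588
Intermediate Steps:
(294 + 294) - 18*0 = 588 + 0 = 588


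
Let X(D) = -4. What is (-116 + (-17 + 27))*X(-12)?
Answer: 424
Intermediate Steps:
(-116 + (-17 + 27))*X(-12) = (-116 + (-17 + 27))*(-4) = (-116 + 10)*(-4) = -106*(-4) = 424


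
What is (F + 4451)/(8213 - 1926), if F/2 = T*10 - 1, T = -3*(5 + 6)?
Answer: 3789/6287 ≈ 0.60267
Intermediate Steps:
T = -33 (T = -3*11 = -33)
F = -662 (F = 2*(-33*10 - 1) = 2*(-330 - 1) = 2*(-331) = -662)
(F + 4451)/(8213 - 1926) = (-662 + 4451)/(8213 - 1926) = 3789/6287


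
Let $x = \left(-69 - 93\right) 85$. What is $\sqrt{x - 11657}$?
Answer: $i \sqrt{25427} \approx 159.46 i$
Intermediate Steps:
$x = -13770$ ($x = \left(-162\right) 85 = -13770$)
$\sqrt{x - 11657} = \sqrt{-13770 - 11657} = \sqrt{-25427} = i \sqrt{25427}$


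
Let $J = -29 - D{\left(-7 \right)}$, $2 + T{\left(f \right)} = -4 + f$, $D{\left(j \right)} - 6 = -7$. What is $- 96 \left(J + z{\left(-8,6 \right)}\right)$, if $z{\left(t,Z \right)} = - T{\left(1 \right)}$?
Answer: $2208$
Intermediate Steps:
$D{\left(j \right)} = -1$ ($D{\left(j \right)} = 6 - 7 = -1$)
$T{\left(f \right)} = -6 + f$ ($T{\left(f \right)} = -2 + \left(-4 + f\right) = -6 + f$)
$J = -28$ ($J = -29 - -1 = -29 + 1 = -28$)
$z{\left(t,Z \right)} = 5$ ($z{\left(t,Z \right)} = - (-6 + 1) = \left(-1\right) \left(-5\right) = 5$)
$- 96 \left(J + z{\left(-8,6 \right)}\right) = - 96 \left(-28 + 5\right) = \left(-96\right) \left(-23\right) = 2208$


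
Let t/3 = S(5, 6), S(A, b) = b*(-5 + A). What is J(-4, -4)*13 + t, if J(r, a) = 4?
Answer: 52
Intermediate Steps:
t = 0 (t = 3*(6*(-5 + 5)) = 3*(6*0) = 3*0 = 0)
J(-4, -4)*13 + t = 4*13 + 0 = 52 + 0 = 52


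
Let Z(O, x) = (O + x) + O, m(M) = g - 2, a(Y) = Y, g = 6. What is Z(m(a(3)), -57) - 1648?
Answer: -1697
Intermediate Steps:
m(M) = 4 (m(M) = 6 - 2 = 4)
Z(O, x) = x + 2*O
Z(m(a(3)), -57) - 1648 = (-57 + 2*4) - 1648 = (-57 + 8) - 1648 = -49 - 1648 = -1697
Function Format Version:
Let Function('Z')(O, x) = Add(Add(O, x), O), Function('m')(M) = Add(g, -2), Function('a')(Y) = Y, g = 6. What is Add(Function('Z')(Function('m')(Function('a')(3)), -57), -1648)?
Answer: -1697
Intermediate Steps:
Function('m')(M) = 4 (Function('m')(M) = Add(6, -2) = 4)
Function('Z')(O, x) = Add(x, Mul(2, O))
Add(Function('Z')(Function('m')(Function('a')(3)), -57), -1648) = Add(Add(-57, Mul(2, 4)), -1648) = Add(Add(-57, 8), -1648) = Add(-49, -1648) = -1697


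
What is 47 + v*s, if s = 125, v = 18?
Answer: 2297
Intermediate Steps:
47 + v*s = 47 + 18*125 = 47 + 2250 = 2297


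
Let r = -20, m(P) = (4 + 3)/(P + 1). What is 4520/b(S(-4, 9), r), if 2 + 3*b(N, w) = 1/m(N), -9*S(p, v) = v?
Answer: -6780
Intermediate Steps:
S(p, v) = -v/9
m(P) = 7/(1 + P)
b(N, w) = -13/21 + N/21 (b(N, w) = -⅔ + 1/(3*((7/(1 + N)))) = -⅔ + (⅐ + N/7)/3 = -⅔ + (1/21 + N/21) = -13/21 + N/21)
4520/b(S(-4, 9), r) = 4520/(-13/21 + (-⅑*9)/21) = 4520/(-13/21 + (1/21)*(-1)) = 4520/(-13/21 - 1/21) = 4520/(-⅔) = 4520*(-3/2) = -6780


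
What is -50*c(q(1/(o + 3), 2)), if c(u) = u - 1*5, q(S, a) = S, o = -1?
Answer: 225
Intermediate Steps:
c(u) = -5 + u (c(u) = u - 5 = -5 + u)
-50*c(q(1/(o + 3), 2)) = -50*(-5 + 1/(-1 + 3)) = -50*(-5 + 1/2) = -50*(-5 + ½) = -50*(-9/2) = 225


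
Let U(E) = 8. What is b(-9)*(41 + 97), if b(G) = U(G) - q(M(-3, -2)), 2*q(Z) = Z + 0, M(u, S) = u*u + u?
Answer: 690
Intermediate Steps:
M(u, S) = u + u**2 (M(u, S) = u**2 + u = u + u**2)
q(Z) = Z/2 (q(Z) = (Z + 0)/2 = Z/2)
b(G) = 5 (b(G) = 8 - (-3*(1 - 3))/2 = 8 - (-3*(-2))/2 = 8 - 6/2 = 8 - 1*3 = 8 - 3 = 5)
b(-9)*(41 + 97) = 5*(41 + 97) = 5*138 = 690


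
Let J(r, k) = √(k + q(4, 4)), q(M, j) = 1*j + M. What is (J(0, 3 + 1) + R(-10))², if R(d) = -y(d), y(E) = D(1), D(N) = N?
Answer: 13 - 4*√3 ≈ 6.0718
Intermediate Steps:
q(M, j) = M + j (q(M, j) = j + M = M + j)
y(E) = 1
R(d) = -1 (R(d) = -1*1 = -1)
J(r, k) = √(8 + k) (J(r, k) = √(k + (4 + 4)) = √(k + 8) = √(8 + k))
(J(0, 3 + 1) + R(-10))² = (√(8 + (3 + 1)) - 1)² = (√(8 + 4) - 1)² = (√12 - 1)² = (2*√3 - 1)² = (-1 + 2*√3)²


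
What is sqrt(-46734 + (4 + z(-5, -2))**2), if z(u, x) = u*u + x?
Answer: I*sqrt(46005) ≈ 214.49*I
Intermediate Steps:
z(u, x) = x + u**2 (z(u, x) = u**2 + x = x + u**2)
sqrt(-46734 + (4 + z(-5, -2))**2) = sqrt(-46734 + (4 + (-2 + (-5)**2))**2) = sqrt(-46734 + (4 + (-2 + 25))**2) = sqrt(-46734 + (4 + 23)**2) = sqrt(-46734 + 27**2) = sqrt(-46734 + 729) = sqrt(-46005) = I*sqrt(46005)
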